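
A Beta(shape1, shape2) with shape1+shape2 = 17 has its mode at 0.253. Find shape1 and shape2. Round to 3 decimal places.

Mode = (shape1−1)/(κ−2) with κ = shape1+shape2, so shape1−1 = 0.253·15 = 3.795.
shape1 = 4.795; shape2 = κ − shape1 = 12.205.

shape1 = 4.795, shape2 = 12.205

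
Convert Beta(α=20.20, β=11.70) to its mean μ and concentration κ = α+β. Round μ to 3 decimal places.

μ = 0.633, κ = 31.90

κ = α+β = 20.20+11.70 = 31.90; μ = α/κ = 20.20/31.90 = 0.633.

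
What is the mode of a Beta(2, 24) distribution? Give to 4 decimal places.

With α,β > 1, mode = (α−1)/(α+β−2) = 1/24 = 0.0417.

0.0417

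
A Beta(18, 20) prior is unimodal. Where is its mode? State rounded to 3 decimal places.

With α,β > 1, mode = (α−1)/(α+β−2) = 17/36 = 0.472.

0.472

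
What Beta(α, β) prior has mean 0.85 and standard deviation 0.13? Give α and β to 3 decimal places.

σ² = 0.13² = 0.0169.
With s = α+β, Var = μ(1−μ)/(s+1), so s+1 = (0.85×0.15)/0.0169 = 7.5444 and s = 6.5444.
α = μs = 5.563, β = (1−μ)s = 0.982.

α = 5.563, β = 0.982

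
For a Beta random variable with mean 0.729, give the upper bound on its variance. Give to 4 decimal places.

Var = μ(1−μ)/(α+β+1), which approaches μ(1−μ) as α+β → 0.
So the supremum is μ(1−μ) = 0.729×0.271 = 0.1976.

0.1976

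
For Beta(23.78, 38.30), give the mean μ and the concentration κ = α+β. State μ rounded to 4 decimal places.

κ = α+β = 23.78+38.30 = 62.08; μ = α/κ = 23.78/62.08 = 0.3831.

μ = 0.3831, κ = 62.08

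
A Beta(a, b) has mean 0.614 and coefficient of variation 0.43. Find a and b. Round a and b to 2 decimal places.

Var = (CV·μ)² = (0.43×0.614)² = 0.069707.
a+b = μ(1−μ)/Var − 1 = 0.237004/0.069707 − 1 = 2.4000.
Thus a = 0.614·2.4000 = 1.47 and b = 0.386·2.4000 = 0.93.

a = 1.47, b = 0.93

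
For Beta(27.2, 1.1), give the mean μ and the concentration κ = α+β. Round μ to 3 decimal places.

κ = α+β = 27.2+1.1 = 28.3; μ = α/κ = 27.2/28.3 = 0.961.

μ = 0.961, κ = 28.3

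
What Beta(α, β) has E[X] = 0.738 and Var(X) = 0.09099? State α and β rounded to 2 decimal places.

By moment matching, α+β = μ(1−μ)/σ² − 1 = (0.738·0.262)/0.09099 − 1 = 2.1250 − 1 = 1.1250.
Since α/(α+β) = μ, α = 0.738·1.1250 = 0.83 and β = 0.262·1.1250 = 0.29.

α = 0.83, β = 0.29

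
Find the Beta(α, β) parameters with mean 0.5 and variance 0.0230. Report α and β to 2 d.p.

By moment matching, α+β = μ(1−μ)/σ² − 1 = (0.5·0.5)/0.0230 − 1 = 10.8696 − 1 = 9.8696.
Since α/(α+β) = μ, α = 0.5·9.8696 = 4.93 and β = 0.5·9.8696 = 4.93.

α = 4.93, β = 4.93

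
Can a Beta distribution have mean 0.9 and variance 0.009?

Yes

A Beta with mean μ has variance μ(1−μ)/(α+β+1) < μ(1−μ).
Here μ(1−μ) = 0.9×0.1 = 0.09, and 0.009 < 0.09.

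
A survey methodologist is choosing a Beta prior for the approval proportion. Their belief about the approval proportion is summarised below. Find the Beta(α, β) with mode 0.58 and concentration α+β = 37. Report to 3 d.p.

α = 21.300, β = 15.700

Since the density peak of Beta(α,β) is at (α−1)/(α+β−2),
α = 1 + 0.58(37−2) = 21.300 and β = 37 − 21.300 = 15.700.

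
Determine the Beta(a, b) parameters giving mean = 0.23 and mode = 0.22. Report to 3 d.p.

a = 12.880, b = 43.120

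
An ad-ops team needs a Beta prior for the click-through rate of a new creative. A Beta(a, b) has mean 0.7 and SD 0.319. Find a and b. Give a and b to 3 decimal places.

Variance = 0.319² = 0.101761. The moment-matching identity a+b = μ(1−μ)/Var − 1 gives
a+b = 0.21/0.101761 − 1 = 1.0637, so a = μ·1.0637 = 0.745 and b = (1−μ)·1.0637 = 0.319.

a = 0.745, b = 0.319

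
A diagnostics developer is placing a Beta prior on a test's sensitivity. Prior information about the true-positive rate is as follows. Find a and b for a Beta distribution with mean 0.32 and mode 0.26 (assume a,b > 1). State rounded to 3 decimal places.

Let s = a+b. Mean gives a = μs = 0.32s; mode gives (a−1)/(s−2) = 0.26.
Substituting: 0.32s − 1 = 0.26(s−2) = 0.26s − 0.52, so 0.06s = 0.48 and s = 8.0000.
Then a = 0.32×8.0000 = 2.560 and b = s−a = 5.440.

a = 2.560, b = 5.440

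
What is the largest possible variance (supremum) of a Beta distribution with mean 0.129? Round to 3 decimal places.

For fixed mean μ the Beta variance is μ(1−μ)/(α+β+1), increasing as α+β decreases.
Its least upper bound (not attained) is μ(1−μ) = 0.129·0.871 = 0.112.

0.112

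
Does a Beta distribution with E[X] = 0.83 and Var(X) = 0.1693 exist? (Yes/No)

The Beta variance bound is σ² < μ(1−μ).
Here μ(1−μ) = 0.83×0.17 = 0.1411, and 0.1693 ≥ 0.1411.

No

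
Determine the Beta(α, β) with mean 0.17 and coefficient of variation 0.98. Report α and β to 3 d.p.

σ = CV·μ = 0.98×0.17 = 0.16660, so σ² = 0.027756.
s+1 = μ(1−μ)/σ² = 0.1411/0.027756 = 5.0837, so s = α+β = 4.0837.
α = μs = 0.694, β = (1−μ)s = 3.389.

α = 0.694, β = 3.389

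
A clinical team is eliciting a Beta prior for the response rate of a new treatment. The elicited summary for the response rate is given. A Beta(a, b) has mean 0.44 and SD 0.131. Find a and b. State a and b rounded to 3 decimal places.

σ² = 0.131² = 0.017161.
With s = a+b, Var = μ(1−μ)/(s+1), so s+1 = (0.44×0.56)/0.017161 = 14.3581 and s = 13.3581.
a = μs = 5.878, b = (1−μ)s = 7.481.

a = 5.878, b = 7.481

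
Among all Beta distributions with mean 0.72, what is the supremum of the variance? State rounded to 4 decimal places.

0.2016

Var = μ(1−μ)/(α+β+1), which approaches μ(1−μ) as α+β → 0.
So the supremum is μ(1−μ) = 0.72×0.28 = 0.2016.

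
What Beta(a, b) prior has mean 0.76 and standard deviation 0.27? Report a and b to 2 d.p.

σ² = 0.27² = 0.0729.
With s = a+b, Var = μ(1−μ)/(s+1), so s+1 = (0.76×0.24)/0.0729 = 2.5021 and s = 1.5021.
a = μs = 1.14, b = (1−μ)s = 0.36.

a = 1.14, b = 0.36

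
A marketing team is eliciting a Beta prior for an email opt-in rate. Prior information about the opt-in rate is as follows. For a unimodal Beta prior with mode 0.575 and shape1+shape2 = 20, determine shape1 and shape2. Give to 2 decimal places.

shape1 = 11.35, shape2 = 8.65

Since the density peak of Beta(shape1,shape2) is at (shape1−1)/(shape1+shape2−2),
shape1 = 1 + 0.575(20−2) = 11.35 and shape2 = 20 − 11.35 = 8.65.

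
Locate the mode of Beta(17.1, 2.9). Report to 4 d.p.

0.8944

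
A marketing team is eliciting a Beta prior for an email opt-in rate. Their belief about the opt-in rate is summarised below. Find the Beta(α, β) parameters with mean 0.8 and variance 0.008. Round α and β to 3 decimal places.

α = 15.200, β = 3.800

By moment matching, α+β = μ(1−μ)/σ² − 1 = (0.8·0.2)/0.008 − 1 = 20.0000 − 1 = 19.0000.
Since α/(α+β) = μ, α = 0.8·19.0000 = 15.200 and β = 0.2·19.0000 = 3.800.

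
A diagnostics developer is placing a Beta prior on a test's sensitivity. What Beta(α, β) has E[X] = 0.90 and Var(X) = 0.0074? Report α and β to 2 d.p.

By moment matching, α+β = μ(1−μ)/σ² − 1 = (0.90·0.10)/0.0074 − 1 = 12.1622 − 1 = 11.1622.
Since α/(α+β) = μ, α = 0.90·11.1622 = 10.05 and β = 0.10·11.1622 = 1.12.

α = 10.05, β = 1.12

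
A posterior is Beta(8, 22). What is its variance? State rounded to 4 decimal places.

μ = 8/30 = 0.266667; Var = μ(1−μ)/(α+β+1) = 0.1955556/31 = 0.0063.

0.0063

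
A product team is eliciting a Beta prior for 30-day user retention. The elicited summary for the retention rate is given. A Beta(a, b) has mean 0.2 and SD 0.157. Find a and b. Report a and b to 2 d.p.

a = 1.10, b = 4.39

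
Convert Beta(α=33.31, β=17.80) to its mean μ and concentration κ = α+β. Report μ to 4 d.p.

μ = 0.6517, κ = 51.11

κ = α+β = 33.31+17.80 = 51.11; μ = α/κ = 33.31/51.11 = 0.6517.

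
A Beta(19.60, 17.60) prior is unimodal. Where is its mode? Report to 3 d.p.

The density x^(α−1)(1−x)^(β−1) is maximised at (α−1)/(α+β−2) = 18.60/35.20 = 0.528.

0.528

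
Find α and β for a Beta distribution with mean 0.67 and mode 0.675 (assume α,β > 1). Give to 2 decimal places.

With s = α+β: μ = α/s and mode = (α−1)/(s−2). Eliminating α = μs,
μs − 1 = m(s−2) ⇒ s(μ−m) = 1−2m ⇒ s = -0.350/-0.005 = 70.0000.
So α = μs = 46.90, β = (1−μ)s = 23.10.

α = 46.90, β = 23.10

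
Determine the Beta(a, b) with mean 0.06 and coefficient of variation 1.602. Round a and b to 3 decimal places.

σ = CV·μ = 1.602×0.06 = 0.09612, so σ² = 0.009239.
s+1 = μ(1−μ)/σ² = 0.0564/0.009239 = 6.1045, so s = a+b = 5.1045.
a = μs = 0.306, b = (1−μ)s = 4.798.

a = 0.306, b = 4.798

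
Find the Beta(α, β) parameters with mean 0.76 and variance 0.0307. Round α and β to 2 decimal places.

Write ν = α+β; then α = μν and Var = μ(1−μ)/(ν+1).
ν = μ(1−μ)/Var − 1 = 0.1824/0.0307 − 1 = 4.9414.
α = 0.76·4.9414 = 3.76, β = 0.24·4.9414 = 1.19.

α = 3.76, β = 1.19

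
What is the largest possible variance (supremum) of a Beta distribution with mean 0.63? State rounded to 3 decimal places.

0.233

For fixed mean μ the Beta variance is μ(1−μ)/(α+β+1), increasing as α+β decreases.
Its least upper bound (not attained) is μ(1−μ) = 0.63·0.37 = 0.233.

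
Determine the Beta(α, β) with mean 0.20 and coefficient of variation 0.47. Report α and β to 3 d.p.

α = 3.422, β = 13.686

σ = CV·μ = 0.47×0.20 = 0.09400, so σ² = 0.008836.
s+1 = μ(1−μ)/σ² = 0.1600/0.008836 = 18.1077, so s = α+β = 17.1077.
α = μs = 3.422, β = (1−μ)s = 13.686.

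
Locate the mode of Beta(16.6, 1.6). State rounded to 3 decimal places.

0.963

With α,β > 1, mode = (α−1)/(α+β−2) = 15.6/16.2 = 0.963.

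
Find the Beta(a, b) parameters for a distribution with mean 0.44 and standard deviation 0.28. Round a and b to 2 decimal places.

a = 0.94, b = 1.20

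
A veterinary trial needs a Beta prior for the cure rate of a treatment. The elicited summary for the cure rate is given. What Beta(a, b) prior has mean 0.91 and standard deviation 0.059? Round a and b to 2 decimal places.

a = 20.50, b = 2.03

Variance = 0.059² = 0.003481. The moment-matching identity a+b = μ(1−μ)/Var − 1 gives
a+b = 0.0819/0.003481 − 1 = 22.5277, so a = μ·22.5277 = 20.50 and b = (1−μ)·22.5277 = 2.03.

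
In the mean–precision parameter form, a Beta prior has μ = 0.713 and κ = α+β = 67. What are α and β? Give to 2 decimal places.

Split κ in proportion μ : (1−μ): α = 0.713·67 = 47.77, β = 67 − 47.77 = 19.23.

α = 47.77, β = 19.23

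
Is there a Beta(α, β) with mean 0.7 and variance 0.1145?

A Beta with mean μ has variance μ(1−μ)/(α+β+1) < μ(1−μ).
Here μ(1−μ) = 0.7×0.3 = 0.21, and 0.1145 < 0.21.

Yes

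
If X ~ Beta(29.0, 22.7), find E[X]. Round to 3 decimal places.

0.561

The Beta mean is α/(α+β) = 29.0/(29.0+22.7) = 0.561.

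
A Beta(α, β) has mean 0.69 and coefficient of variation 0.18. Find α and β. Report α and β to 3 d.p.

Var = (CV·μ)² = (0.18×0.69)² = 0.015426.
α+β = μ(1−μ)/Var − 1 = 0.2139/0.015426 − 1 = 12.8665.
Thus α = 0.69·12.8665 = 8.878 and β = 0.31·12.8665 = 3.989.

α = 8.878, β = 3.989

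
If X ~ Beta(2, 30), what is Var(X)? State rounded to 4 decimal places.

Var = αβ/[(α+β)²(α+β+1)] = (2×30)/(32²×33) = 60/33792 = 0.0018.

0.0018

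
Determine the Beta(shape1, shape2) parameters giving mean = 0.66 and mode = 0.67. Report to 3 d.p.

shape1 = 22.440, shape2 = 11.560

With s = shape1+shape2: μ = shape1/s and mode = (shape1−1)/(s−2). Eliminating shape1 = μs,
μs − 1 = m(s−2) ⇒ s(μ−m) = 1−2m ⇒ s = -0.34/-0.01 = 34.0000.
So shape1 = μs = 22.440, shape2 = (1−μ)s = 11.560.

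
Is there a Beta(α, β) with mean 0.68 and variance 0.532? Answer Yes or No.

No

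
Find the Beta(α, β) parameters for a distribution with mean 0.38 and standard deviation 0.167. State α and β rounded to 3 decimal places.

Variance = 0.167² = 0.027889. The moment-matching identity α+β = μ(1−μ)/Var − 1 gives
α+β = 0.2356/0.027889 − 1 = 7.4478, so α = μ·7.4478 = 2.830 and β = (1−μ)·7.4478 = 4.618.

α = 2.830, β = 4.618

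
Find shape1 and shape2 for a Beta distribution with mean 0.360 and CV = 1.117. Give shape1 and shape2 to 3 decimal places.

σ = CV·μ = 1.117×0.360 = 0.40212, so σ² = 0.161700.
s+1 = μ(1−μ)/σ² = 0.230400/0.161700 = 1.4249, so s = shape1+shape2 = 0.4249.
shape1 = μs = 0.153, shape2 = (1−μ)s = 0.272.

shape1 = 0.153, shape2 = 0.272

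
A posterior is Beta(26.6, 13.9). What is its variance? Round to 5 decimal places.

μ = 26.6/40.5 = 0.656790; Var = μ(1−μ)/(α+β+1) = 0.2254169/41.5 = 0.00543.

0.00543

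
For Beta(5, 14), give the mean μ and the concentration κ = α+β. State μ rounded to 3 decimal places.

μ = 0.263, κ = 19

κ = α+β = 5+14 = 19; μ = α/κ = 5/19 = 0.263.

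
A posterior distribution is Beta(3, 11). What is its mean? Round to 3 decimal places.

0.214

The Beta mean is α/(α+β) = 3/(3+11) = 0.214.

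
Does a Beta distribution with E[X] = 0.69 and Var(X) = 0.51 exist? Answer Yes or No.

No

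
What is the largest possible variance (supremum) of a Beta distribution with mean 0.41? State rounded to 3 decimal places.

Var = μ(1−μ)/(α+β+1), which approaches μ(1−μ) as α+β → 0.
So the supremum is μ(1−μ) = 0.41×0.59 = 0.242.

0.242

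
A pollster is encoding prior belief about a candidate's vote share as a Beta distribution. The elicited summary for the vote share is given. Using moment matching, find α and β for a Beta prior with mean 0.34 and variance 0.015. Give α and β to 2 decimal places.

By moment matching, α+β = μ(1−μ)/σ² − 1 = (0.34·0.66)/0.015 − 1 = 14.9600 − 1 = 13.9600.
Since α/(α+β) = μ, α = 0.34·13.9600 = 4.75 and β = 0.66·13.9600 = 9.21.

α = 4.75, β = 9.21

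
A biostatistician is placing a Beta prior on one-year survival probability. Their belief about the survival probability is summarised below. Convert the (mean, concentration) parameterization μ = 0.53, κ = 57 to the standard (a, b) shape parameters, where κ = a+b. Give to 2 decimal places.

a = 30.21, b = 26.79

a = μκ = 0.53×57 = 30.21 and b = (1−μ)κ = 0.47×57 = 26.79.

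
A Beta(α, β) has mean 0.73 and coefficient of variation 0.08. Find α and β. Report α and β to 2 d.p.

Var = (CV·μ)² = (0.08×0.73)² = 0.003411.
α+β = μ(1−μ)/Var − 1 = 0.1971/0.003411 − 1 = 56.7911.
Thus α = 0.73·56.7911 = 41.46 and β = 0.27·56.7911 = 15.33.

α = 41.46, β = 15.33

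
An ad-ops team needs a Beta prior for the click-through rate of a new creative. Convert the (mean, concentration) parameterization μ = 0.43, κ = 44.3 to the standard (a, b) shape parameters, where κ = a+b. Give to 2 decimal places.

Split κ in proportion μ : (1−μ): a = 0.43·44.3 = 19.05, b = 44.3 − 19.05 = 25.25.

a = 19.05, b = 25.25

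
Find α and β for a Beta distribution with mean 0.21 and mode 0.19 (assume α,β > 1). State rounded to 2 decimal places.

Let s = α+β. Mean gives α = μs = 0.21s; mode gives (α−1)/(s−2) = 0.19.
Substituting: 0.21s − 1 = 0.19(s−2) = 0.19s − 0.38, so 0.02s = 0.62 and s = 31.0000.
Then α = 0.21×31.0000 = 6.51 and β = s−α = 24.49.

α = 6.51, β = 24.49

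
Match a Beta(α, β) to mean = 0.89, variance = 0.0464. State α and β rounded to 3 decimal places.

By moment matching, α+β = μ(1−μ)/σ² − 1 = (0.89·0.11)/0.0464 − 1 = 2.1099 − 1 = 1.1099.
Since α/(α+β) = μ, α = 0.89·1.1099 = 0.988 and β = 0.11·1.1099 = 0.122.

α = 0.988, β = 0.122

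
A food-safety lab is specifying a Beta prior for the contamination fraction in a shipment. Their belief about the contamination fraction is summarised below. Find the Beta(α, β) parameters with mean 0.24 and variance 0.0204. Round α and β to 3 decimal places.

Write ν = α+β; then α = μν and Var = μ(1−μ)/(ν+1).
ν = μ(1−μ)/Var − 1 = 0.1824/0.0204 − 1 = 7.9412.
α = 0.24·7.9412 = 1.906, β = 0.76·7.9412 = 6.035.

α = 1.906, β = 6.035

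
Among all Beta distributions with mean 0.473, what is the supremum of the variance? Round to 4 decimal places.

0.2493

Var = μ(1−μ)/(α+β+1), which approaches μ(1−μ) as α+β → 0.
So the supremum is μ(1−μ) = 0.473×0.527 = 0.2493.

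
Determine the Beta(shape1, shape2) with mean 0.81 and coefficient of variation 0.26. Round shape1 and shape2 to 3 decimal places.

Var = (CV·μ)² = (0.26×0.81)² = 0.044352.
shape1+shape2 = μ(1−μ)/Var − 1 = 0.1539/0.044352 − 1 = 2.4699.
Thus shape1 = 0.81·2.4699 = 2.001 and shape2 = 0.19·2.4699 = 0.469.

shape1 = 2.001, shape2 = 0.469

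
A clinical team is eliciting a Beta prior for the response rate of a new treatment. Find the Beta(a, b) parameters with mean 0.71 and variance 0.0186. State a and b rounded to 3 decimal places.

By moment matching, a+b = μ(1−μ)/σ² − 1 = (0.71·0.29)/0.0186 − 1 = 11.0699 − 1 = 10.0699.
Since a/(a+b) = μ, a = 0.71·10.0699 = 7.150 and b = 0.29·10.0699 = 2.920.

a = 7.150, b = 2.920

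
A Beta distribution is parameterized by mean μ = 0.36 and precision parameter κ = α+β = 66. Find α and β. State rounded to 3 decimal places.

α = 23.760, β = 42.240

Split κ in proportion μ : (1−μ): α = 0.36·66 = 23.760, β = 66 − 23.760 = 42.240.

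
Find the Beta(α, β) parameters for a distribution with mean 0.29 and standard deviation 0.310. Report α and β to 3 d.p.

α = 0.331, β = 0.811

Variance = 0.310² = 0.096100. The moment-matching identity α+β = μ(1−μ)/Var − 1 gives
α+β = 0.2059/0.096100 − 1 = 1.1426, so α = μ·1.1426 = 0.331 and β = (1−μ)·1.1426 = 0.811.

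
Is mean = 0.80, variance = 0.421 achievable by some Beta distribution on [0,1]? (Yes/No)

No

A Beta with mean μ has variance μ(1−μ)/(α+β+1) < μ(1−μ).
Here μ(1−μ) = 0.80×0.20 = 0.1600, and 0.421 ≥ 0.1600.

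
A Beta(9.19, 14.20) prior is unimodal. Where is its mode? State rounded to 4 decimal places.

The density x^(α−1)(1−x)^(β−1) is maximised at (α−1)/(α+β−2) = 8.19/21.39 = 0.3829.

0.3829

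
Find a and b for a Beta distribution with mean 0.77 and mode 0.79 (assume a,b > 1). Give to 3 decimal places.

a = 22.330, b = 6.670

With s = a+b: μ = a/s and mode = (a−1)/(s−2). Eliminating a = μs,
μs − 1 = m(s−2) ⇒ s(μ−m) = 1−2m ⇒ s = -0.58/-0.02 = 29.0000.
So a = μs = 22.330, b = (1−μ)s = 6.670.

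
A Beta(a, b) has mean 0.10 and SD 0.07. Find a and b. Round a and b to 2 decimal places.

a = 1.74, b = 15.63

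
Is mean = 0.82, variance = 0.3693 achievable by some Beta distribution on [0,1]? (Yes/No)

No

A Beta with mean μ has variance μ(1−μ)/(α+β+1) < μ(1−μ).
Here μ(1−μ) = 0.82×0.18 = 0.1476, and 0.3693 ≥ 0.1476.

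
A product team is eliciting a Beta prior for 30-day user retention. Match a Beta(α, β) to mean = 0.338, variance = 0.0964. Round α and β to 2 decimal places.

Let s = α+β. The Beta variance is μ(1−μ)/(s+1).
So s+1 = μ(1−μ)/σ² = (0.338×0.662)/0.0964 = 0.223756/0.0964 = 2.3211, giving s = 1.3211.
Then α = μs = 0.338×1.3211 = 0.45 and β = (1−μ)s = 0.662×1.3211 = 0.87.

α = 0.45, β = 0.87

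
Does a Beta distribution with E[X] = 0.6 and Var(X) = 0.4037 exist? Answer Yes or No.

No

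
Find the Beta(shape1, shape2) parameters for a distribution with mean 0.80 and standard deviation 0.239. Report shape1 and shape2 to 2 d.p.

First σ² = 0.057121. Setting shape1 = μn, shape2 = (1−μ)n with n = shape1+shape2,
μ(1−μ)/(n+1) = 0.057121 ⇒ n+1 = 0.1600/0.057121 = 2.8011 ⇒ n = 1.8011.
Hence shape1 = 0.80×1.8011 = 1.44, shape2 = 0.20×1.8011 = 0.36.

shape1 = 1.44, shape2 = 0.36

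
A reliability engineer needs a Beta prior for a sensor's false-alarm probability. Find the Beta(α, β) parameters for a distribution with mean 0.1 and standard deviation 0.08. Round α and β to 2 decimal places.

α = 1.31, β = 11.76

Variance = 0.08² = 0.0064. The moment-matching identity α+β = μ(1−μ)/Var − 1 gives
α+β = 0.09/0.0064 − 1 = 13.0625, so α = μ·13.0625 = 1.31 and β = (1−μ)·13.0625 = 11.76.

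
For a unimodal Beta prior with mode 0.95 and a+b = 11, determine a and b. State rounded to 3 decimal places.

a = 9.550, b = 1.450

For a,b>1 the mode is (a−1)/(a+b−2), so a = mode·(κ−2)+1 = 0.95×9+1 = 9.550.
And b = (1−mode)·(κ−2)+1 = 0.05×9+1 = 1.450.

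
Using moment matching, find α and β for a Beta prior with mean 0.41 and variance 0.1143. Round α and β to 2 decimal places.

α = 0.46, β = 0.66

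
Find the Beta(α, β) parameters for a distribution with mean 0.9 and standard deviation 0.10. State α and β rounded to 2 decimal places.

α = 7.20, β = 0.80

Variance = 0.10² = 0.0100. The moment-matching identity α+β = μ(1−μ)/Var − 1 gives
α+β = 0.09/0.0100 − 1 = 8.0000, so α = μ·8.0000 = 7.20 and β = (1−μ)·8.0000 = 0.80.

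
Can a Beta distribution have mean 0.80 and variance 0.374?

No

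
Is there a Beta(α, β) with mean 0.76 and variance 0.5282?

No

A Beta with mean μ has variance μ(1−μ)/(α+β+1) < μ(1−μ).
Here μ(1−μ) = 0.76×0.24 = 0.1824, and 0.5282 ≥ 0.1824.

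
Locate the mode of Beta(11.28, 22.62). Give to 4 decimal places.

0.3223

With α,β > 1, mode = (α−1)/(α+β−2) = 10.28/31.90 = 0.3223.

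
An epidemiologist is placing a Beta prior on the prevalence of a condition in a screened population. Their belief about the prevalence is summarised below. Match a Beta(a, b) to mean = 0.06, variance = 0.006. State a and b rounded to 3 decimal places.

a = 0.504, b = 7.896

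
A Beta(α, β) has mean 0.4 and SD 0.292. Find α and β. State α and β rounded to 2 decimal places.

α = 0.73, β = 1.09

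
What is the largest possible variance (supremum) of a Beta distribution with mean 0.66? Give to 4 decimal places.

Var = μ(1−μ)/(α+β+1), which approaches μ(1−μ) as α+β → 0.
So the supremum is μ(1−μ) = 0.66×0.34 = 0.2244.

0.2244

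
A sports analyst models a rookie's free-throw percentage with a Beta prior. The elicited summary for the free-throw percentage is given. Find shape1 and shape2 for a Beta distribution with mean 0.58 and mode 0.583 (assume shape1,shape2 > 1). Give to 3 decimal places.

shape1 = 32.093, shape2 = 23.240

Let s = shape1+shape2. Mean gives shape1 = μs = 0.58s; mode gives (shape1−1)/(s−2) = 0.583.
Substituting: 0.58s − 1 = 0.583(s−2) = 0.583s − 1.166, so -0.003s = -0.166 and s = 55.3333.
Then shape1 = 0.58×55.3333 = 32.093 and shape2 = s−shape1 = 23.240.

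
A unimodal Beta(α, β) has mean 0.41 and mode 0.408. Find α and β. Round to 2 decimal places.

α = 37.72, β = 54.28

With s = α+β: μ = α/s and mode = (α−1)/(s−2). Eliminating α = μs,
μs − 1 = m(s−2) ⇒ s(μ−m) = 1−2m ⇒ s = 0.184/0.002 = 92.0000.
So α = μs = 37.72, β = (1−μ)s = 54.28.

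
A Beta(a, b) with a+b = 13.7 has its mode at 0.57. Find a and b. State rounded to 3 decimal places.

Since the density peak of Beta(a,b) is at (a−1)/(a+b−2),
a = 1 + 0.57(13.7−2) = 7.669 and b = 13.7 − 7.669 = 6.031.

a = 7.669, b = 6.031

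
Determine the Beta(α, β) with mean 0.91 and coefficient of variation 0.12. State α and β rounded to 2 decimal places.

σ = CV·μ = 0.12×0.91 = 0.10920, so σ² = 0.011925.
s+1 = μ(1−μ)/σ² = 0.0819/0.011925 = 6.8681, so s = α+β = 5.8681.
α = μs = 5.34, β = (1−μ)s = 0.53.

α = 5.34, β = 0.53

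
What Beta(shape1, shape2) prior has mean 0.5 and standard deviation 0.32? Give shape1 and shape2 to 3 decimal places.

σ² = 0.32² = 0.1024.
With s = shape1+shape2, Var = μ(1−μ)/(s+1), so s+1 = (0.5×0.5)/0.1024 = 2.4414 and s = 1.4414.
shape1 = μs = 0.721, shape2 = (1−μ)s = 0.721.

shape1 = 0.721, shape2 = 0.721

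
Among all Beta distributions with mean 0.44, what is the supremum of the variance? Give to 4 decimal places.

0.2464

Var = μ(1−μ)/(α+β+1), which approaches μ(1−μ) as α+β → 0.
So the supremum is μ(1−μ) = 0.44×0.56 = 0.2464.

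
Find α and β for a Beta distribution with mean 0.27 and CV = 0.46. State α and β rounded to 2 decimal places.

α = 3.18, β = 8.60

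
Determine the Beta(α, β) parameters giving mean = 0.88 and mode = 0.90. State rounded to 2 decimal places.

α = 35.20, β = 4.80

With s = α+β: μ = α/s and mode = (α−1)/(s−2). Eliminating α = μs,
μs − 1 = m(s−2) ⇒ s(μ−m) = 1−2m ⇒ s = -0.80/-0.02 = 40.0000.
So α = μs = 35.20, β = (1−μ)s = 4.80.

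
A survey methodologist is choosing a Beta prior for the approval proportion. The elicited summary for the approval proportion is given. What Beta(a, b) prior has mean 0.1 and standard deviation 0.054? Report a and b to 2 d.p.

a = 2.99, b = 26.88

Variance = 0.054² = 0.002916. The moment-matching identity a+b = μ(1−μ)/Var − 1 gives
a+b = 0.09/0.002916 − 1 = 29.8642, so a = μ·29.8642 = 2.99 and b = (1−μ)·29.8642 = 26.88.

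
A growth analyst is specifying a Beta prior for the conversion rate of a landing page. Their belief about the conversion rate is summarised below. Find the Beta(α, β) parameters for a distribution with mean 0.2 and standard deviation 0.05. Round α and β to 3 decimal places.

α = 12.600, β = 50.400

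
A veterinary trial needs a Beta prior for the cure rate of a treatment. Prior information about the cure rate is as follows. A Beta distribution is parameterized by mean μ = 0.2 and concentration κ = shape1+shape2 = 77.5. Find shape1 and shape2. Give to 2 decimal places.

shape1 = 15.50, shape2 = 62.00

Split κ in proportion μ : (1−μ): shape1 = 0.2·77.5 = 15.50, shape2 = 77.5 − 15.50 = 62.00.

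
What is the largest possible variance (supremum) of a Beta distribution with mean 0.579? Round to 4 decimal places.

0.2438

For fixed mean μ the Beta variance is μ(1−μ)/(α+β+1), increasing as α+β decreases.
Its least upper bound (not attained) is μ(1−μ) = 0.579·0.421 = 0.2438.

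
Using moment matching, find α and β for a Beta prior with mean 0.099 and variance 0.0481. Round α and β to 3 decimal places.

By moment matching, α+β = μ(1−μ)/σ² − 1 = (0.099·0.901)/0.0481 − 1 = 1.8544 − 1 = 0.8544.
Since α/(α+β) = μ, α = 0.099·0.8544 = 0.085 and β = 0.901·0.8544 = 0.770.

α = 0.085, β = 0.770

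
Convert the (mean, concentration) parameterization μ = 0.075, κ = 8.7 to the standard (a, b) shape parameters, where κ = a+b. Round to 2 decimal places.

Split κ in proportion μ : (1−μ): a = 0.075·8.7 = 0.65, b = 8.7 − 0.65 = 8.05.

a = 0.65, b = 8.05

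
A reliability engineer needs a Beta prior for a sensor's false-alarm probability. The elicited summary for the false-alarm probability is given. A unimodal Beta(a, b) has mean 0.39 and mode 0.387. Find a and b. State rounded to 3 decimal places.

Let s = a+b. Mean gives a = μs = 0.39s; mode gives (a−1)/(s−2) = 0.387.
Substituting: 0.39s − 1 = 0.387(s−2) = 0.387s − 0.774, so 0.003s = 0.226 and s = 75.3333.
Then a = 0.39×75.3333 = 29.380 and b = s−a = 45.953.

a = 29.380, b = 45.953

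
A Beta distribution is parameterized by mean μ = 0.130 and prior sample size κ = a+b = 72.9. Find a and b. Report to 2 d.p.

Split κ in proportion μ : (1−μ): a = 0.130·72.9 = 9.48, b = 72.9 − 9.48 = 63.42.

a = 9.48, b = 63.42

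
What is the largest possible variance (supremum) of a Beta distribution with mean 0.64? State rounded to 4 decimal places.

0.2304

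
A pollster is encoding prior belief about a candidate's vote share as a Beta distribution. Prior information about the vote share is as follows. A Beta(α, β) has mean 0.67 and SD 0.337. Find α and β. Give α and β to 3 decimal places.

α = 0.634, β = 0.312

Variance = 0.337² = 0.113569. The moment-matching identity α+β = μ(1−μ)/Var − 1 gives
α+β = 0.2211/0.113569 − 1 = 0.9468, so α = μ·0.9468 = 0.634 and β = (1−μ)·0.9468 = 0.312.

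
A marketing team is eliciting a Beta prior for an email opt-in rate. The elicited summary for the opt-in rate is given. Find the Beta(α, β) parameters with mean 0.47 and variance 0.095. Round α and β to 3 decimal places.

α = 0.762, β = 0.860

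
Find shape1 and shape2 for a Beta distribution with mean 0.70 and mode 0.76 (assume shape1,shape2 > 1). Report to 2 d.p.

Let s = shape1+shape2. Mean gives shape1 = μs = 0.70s; mode gives (shape1−1)/(s−2) = 0.76.
Substituting: 0.70s − 1 = 0.76(s−2) = 0.76s − 1.52, so -0.06s = -0.52 and s = 8.6667.
Then shape1 = 0.70×8.6667 = 6.07 and shape2 = s−shape1 = 2.60.

shape1 = 6.07, shape2 = 2.60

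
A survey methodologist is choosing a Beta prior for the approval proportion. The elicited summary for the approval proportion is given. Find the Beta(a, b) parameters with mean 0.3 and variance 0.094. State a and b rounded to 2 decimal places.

Write ν = a+b; then a = μν and Var = μ(1−μ)/(ν+1).
ν = μ(1−μ)/Var − 1 = 0.21/0.094 − 1 = 1.2340.
a = 0.3·1.2340 = 0.37, b = 0.7·1.2340 = 0.86.

a = 0.37, b = 0.86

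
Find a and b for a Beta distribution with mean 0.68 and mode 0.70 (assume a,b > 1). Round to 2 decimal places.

With s = a+b: μ = a/s and mode = (a−1)/(s−2). Eliminating a = μs,
μs − 1 = m(s−2) ⇒ s(μ−m) = 1−2m ⇒ s = -0.40/-0.02 = 20.0000.
So a = μs = 13.60, b = (1−μ)s = 6.40.

a = 13.60, b = 6.40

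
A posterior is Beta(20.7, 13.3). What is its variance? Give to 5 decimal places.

μ = 20.7/34.0 = 0.608824; Var = μ(1−μ)/(α+β+1) = 0.2381574/35.0 = 0.00680.

0.00680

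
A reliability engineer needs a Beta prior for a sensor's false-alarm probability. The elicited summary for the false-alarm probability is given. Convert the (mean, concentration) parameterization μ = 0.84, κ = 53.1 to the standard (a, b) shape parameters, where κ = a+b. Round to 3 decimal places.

Split κ in proportion μ : (1−μ): a = 0.84·53.1 = 44.604, b = 53.1 − 44.604 = 8.496.

a = 44.604, b = 8.496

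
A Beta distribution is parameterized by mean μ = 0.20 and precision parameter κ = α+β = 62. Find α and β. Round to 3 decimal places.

α = 12.400, β = 49.600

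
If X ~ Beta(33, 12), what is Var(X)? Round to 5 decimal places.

0.00425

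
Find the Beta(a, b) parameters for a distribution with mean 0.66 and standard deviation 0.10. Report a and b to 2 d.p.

a = 14.15, b = 7.29

Variance = 0.10² = 0.0100. The moment-matching identity a+b = μ(1−μ)/Var − 1 gives
a+b = 0.2244/0.0100 − 1 = 21.4400, so a = μ·21.4400 = 14.15 and b = (1−μ)·21.4400 = 7.29.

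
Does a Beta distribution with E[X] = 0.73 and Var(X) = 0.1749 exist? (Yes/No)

Yes

For any Beta, Var(X) < E[X]·(1−E[X]).
Here μ(1−μ) = 0.73×0.27 = 0.1971, and 0.1749 < 0.1971.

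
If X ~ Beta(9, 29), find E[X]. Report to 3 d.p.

0.237

The Beta mean is α/(α+β) = 9/(9+29) = 0.237.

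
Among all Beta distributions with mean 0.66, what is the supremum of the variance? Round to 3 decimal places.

Var = μ(1−μ)/(α+β+1), which approaches μ(1−μ) as α+β → 0.
So the supremum is μ(1−μ) = 0.66×0.34 = 0.224.

0.224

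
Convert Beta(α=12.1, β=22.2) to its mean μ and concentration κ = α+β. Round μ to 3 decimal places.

μ = 0.353, κ = 34.3

κ = α+β = 12.1+22.2 = 34.3; μ = α/κ = 12.1/34.3 = 0.353.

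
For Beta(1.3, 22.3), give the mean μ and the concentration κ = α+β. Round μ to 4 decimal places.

μ = 0.0551, κ = 23.6

κ = α+β = 1.3+22.3 = 23.6; μ = α/κ = 1.3/23.6 = 0.0551.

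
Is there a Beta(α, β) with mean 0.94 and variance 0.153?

No

The Beta variance bound is σ² < μ(1−μ).
Here μ(1−μ) = 0.94×0.06 = 0.0564, and 0.153 ≥ 0.0564.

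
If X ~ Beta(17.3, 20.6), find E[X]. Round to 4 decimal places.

E[X] = α/(α+β) = 17.3/37.9 = 0.4565.

0.4565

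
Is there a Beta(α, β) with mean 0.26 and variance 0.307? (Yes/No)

No

For any Beta, Var(X) < E[X]·(1−E[X]).
Here μ(1−μ) = 0.26×0.74 = 0.1924, and 0.307 ≥ 0.1924.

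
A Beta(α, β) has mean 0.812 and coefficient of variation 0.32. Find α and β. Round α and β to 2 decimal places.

σ = CV·μ = 0.32×0.812 = 0.25984, so σ² = 0.067517.
s+1 = μ(1−μ)/σ² = 0.152656/0.067517 = 2.2610, so s = α+β = 1.2610.
α = μs = 1.02, β = (1−μ)s = 0.24.

α = 1.02, β = 0.24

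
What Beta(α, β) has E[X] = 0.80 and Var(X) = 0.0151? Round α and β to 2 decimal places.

Let s = α+β. The Beta variance is μ(1−μ)/(s+1).
So s+1 = μ(1−μ)/σ² = (0.80×0.20)/0.0151 = 0.1600/0.0151 = 10.5960, giving s = 9.5960.
Then α = μs = 0.80×9.5960 = 7.68 and β = (1−μ)s = 0.20×9.5960 = 1.92.

α = 7.68, β = 1.92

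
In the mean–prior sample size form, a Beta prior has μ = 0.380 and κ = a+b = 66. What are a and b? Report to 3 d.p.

Split κ in proportion μ : (1−μ): a = 0.380·66 = 25.080, b = 66 − 25.080 = 40.920.

a = 25.080, b = 40.920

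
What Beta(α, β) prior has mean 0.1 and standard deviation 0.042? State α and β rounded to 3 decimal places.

σ² = 0.042² = 0.001764.
With s = α+β, Var = μ(1−μ)/(s+1), so s+1 = (0.1×0.9)/0.001764 = 51.0204 and s = 50.0204.
α = μs = 5.002, β = (1−μ)s = 45.018.

α = 5.002, β = 45.018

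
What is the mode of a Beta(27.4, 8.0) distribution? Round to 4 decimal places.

0.7904

The density x^(α−1)(1−x)^(β−1) is maximised at (α−1)/(α+β−2) = 26.4/33.4 = 0.7904.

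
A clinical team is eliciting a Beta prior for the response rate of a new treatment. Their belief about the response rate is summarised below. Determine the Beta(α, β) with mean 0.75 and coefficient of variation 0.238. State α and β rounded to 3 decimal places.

α = 3.664, β = 1.221

σ = CV·μ = 0.238×0.75 = 0.17850, so σ² = 0.031862.
s+1 = μ(1−μ)/σ² = 0.1875/0.031862 = 5.8847, so s = α+β = 4.8847.
α = μs = 3.664, β = (1−μ)s = 1.221.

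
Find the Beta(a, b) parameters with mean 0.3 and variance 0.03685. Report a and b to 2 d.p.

Write ν = a+b; then a = μν and Var = μ(1−μ)/(ν+1).
ν = μ(1−μ)/Var − 1 = 0.21/0.03685 − 1 = 4.6988.
a = 0.3·4.6988 = 1.41, b = 0.7·4.6988 = 3.29.

a = 1.41, b = 3.29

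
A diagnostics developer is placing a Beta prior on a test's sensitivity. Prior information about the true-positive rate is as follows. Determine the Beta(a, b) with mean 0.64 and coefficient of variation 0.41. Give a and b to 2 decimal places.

a = 1.50, b = 0.84

Var = (CV·μ)² = (0.41×0.64)² = 0.068854.
a+b = μ(1−μ)/Var − 1 = 0.2304/0.068854 − 1 = 2.3462.
Thus a = 0.64·2.3462 = 1.50 and b = 0.36·2.3462 = 0.84.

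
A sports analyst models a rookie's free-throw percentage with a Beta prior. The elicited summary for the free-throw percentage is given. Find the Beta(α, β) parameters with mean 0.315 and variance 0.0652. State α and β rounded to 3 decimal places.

Let s = α+β. The Beta variance is μ(1−μ)/(s+1).
So s+1 = μ(1−μ)/σ² = (0.315×0.685)/0.0652 = 0.215775/0.0652 = 3.3094, giving s = 2.3094.
Then α = μs = 0.315×2.3094 = 0.727 and β = (1−μ)s = 0.685×2.3094 = 1.582.

α = 0.727, β = 1.582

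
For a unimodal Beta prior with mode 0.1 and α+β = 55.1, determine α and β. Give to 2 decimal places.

Since the density peak of Beta(α,β) is at (α−1)/(α+β−2),
α = 1 + 0.1(55.1−2) = 6.31 and β = 55.1 − 6.31 = 48.79.

α = 6.31, β = 48.79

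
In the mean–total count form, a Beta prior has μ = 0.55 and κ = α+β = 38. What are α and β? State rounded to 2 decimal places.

Split κ in proportion μ : (1−μ): α = 0.55·38 = 20.90, β = 38 − 20.90 = 17.10.

α = 20.90, β = 17.10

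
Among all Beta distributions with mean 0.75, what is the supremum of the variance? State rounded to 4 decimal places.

0.1875

Var = μ(1−μ)/(α+β+1), which approaches μ(1−μ) as α+β → 0.
So the supremum is μ(1−μ) = 0.75×0.25 = 0.1875.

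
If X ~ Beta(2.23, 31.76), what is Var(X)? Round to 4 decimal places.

0.0018

α+β = 33.99 and αβ = 70.8248, so Var = αβ/[(α+β)²(α+β+1)] = 70.8248/40424.650299 = 0.0018.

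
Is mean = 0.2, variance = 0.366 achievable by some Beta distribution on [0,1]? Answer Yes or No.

No

For any Beta, Var(X) < E[X]·(1−E[X]).
Here μ(1−μ) = 0.2×0.8 = 0.16, and 0.366 ≥ 0.16.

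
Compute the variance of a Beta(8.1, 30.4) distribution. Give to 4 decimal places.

Var = αβ/[(α+β)²(α+β+1)] = (8.1×30.4)/(38.5²×39.5) = 246.24/58548.875 = 0.0042.

0.0042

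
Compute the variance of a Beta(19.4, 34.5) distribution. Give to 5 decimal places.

0.00420

Var = αβ/[(α+β)²(α+β+1)] = (19.4×34.5)/(53.9²×54.9) = 669.30/159496.029 = 0.00420.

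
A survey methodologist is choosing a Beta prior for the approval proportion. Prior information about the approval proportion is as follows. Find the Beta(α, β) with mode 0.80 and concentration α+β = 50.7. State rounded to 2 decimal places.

α = 39.96, β = 10.74

For α,β>1 the mode is (α−1)/(α+β−2), so α = mode·(κ−2)+1 = 0.80×48.7+1 = 39.96.
And β = (1−mode)·(κ−2)+1 = 0.20×48.7+1 = 10.74.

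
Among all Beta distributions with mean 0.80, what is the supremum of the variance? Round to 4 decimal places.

0.1600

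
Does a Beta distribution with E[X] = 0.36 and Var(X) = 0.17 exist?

For any Beta, Var(X) < E[X]·(1−E[X]).
Here μ(1−μ) = 0.36×0.64 = 0.2304, and 0.17 < 0.2304.

Yes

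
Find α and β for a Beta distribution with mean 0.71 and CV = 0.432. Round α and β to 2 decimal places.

α = 0.84, β = 0.34

σ = CV·μ = 0.432×0.71 = 0.30672, so σ² = 0.094077.
s+1 = μ(1−μ)/σ² = 0.2059/0.094077 = 2.1886, so s = α+β = 1.1886.
α = μs = 0.84, β = (1−μ)s = 0.34.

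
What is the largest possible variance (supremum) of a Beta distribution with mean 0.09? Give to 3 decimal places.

0.082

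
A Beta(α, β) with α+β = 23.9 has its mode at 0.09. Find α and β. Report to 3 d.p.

Since the density peak of Beta(α,β) is at (α−1)/(α+β−2),
α = 1 + 0.09(23.9−2) = 2.971 and β = 23.9 − 2.971 = 20.929.

α = 2.971, β = 20.929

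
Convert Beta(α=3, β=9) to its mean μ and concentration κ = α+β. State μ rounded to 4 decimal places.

μ = 0.2500, κ = 12

κ = α+β = 3+9 = 12; μ = α/κ = 3/12 = 0.2500.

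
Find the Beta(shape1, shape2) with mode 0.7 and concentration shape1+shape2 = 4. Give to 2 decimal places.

For shape1,shape2>1 the mode is (shape1−1)/(shape1+shape2−2), so shape1 = mode·(κ−2)+1 = 0.7×2+1 = 2.40.
And shape2 = (1−mode)·(κ−2)+1 = 0.3×2+1 = 1.60.

shape1 = 2.40, shape2 = 1.60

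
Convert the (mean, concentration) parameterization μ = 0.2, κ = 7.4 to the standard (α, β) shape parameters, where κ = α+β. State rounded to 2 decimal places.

α = 1.48, β = 5.92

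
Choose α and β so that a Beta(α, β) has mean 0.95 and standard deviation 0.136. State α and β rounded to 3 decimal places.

First σ² = 0.018496. Setting α = μn, β = (1−μ)n with n = α+β,
μ(1−μ)/(n+1) = 0.018496 ⇒ n+1 = 0.0475/0.018496 = 2.5681 ⇒ n = 1.5681.
Hence α = 0.95×1.5681 = 1.490, β = 0.05×1.5681 = 0.078.

α = 1.490, β = 0.078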